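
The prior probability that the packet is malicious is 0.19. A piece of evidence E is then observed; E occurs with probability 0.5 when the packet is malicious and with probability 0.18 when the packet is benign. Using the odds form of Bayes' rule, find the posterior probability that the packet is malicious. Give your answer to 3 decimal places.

Posterior probability ≈ 0.395

Prior odds = 0.19/(1−0.19) = 0.23457.
Likelihood ratio for E = 0.5/0.18 = 2.7778.
Posterior odds = prior odds × LR = 0.65158.
Posterior probability = odds/(1+odds) = 0.65158/1.6516 = 0.395.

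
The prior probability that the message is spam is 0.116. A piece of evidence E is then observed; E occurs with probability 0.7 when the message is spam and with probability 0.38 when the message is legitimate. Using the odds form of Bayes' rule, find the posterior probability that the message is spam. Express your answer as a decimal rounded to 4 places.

Posterior probability ≈ 0.1947

Prior odds = 0.116/(1−0.116) = 0.13122. In log-odds, ln(0.13122) = -2.0309.
Add log likelihood ratio: ln(1.8421) = 0.61091.
Posterior log-odds = -1.4200, so posterior odds = exp(-1.4200) = 0.24172. Converting, P(H|E) = 0.24172/1.2417 = 0.1947.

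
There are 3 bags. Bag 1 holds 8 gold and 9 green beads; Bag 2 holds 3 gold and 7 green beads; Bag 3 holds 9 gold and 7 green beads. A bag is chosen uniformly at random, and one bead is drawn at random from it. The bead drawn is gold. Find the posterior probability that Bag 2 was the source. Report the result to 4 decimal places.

Posterior probability ≈ 0.2250

P(gold|Bag 1) = 0.4706; P(gold|Bag 2) = 0.3; P(gold|Bag 3) = 0.5625.
Prior × likelihood for each source: 0.333333·0.4706=0.1569, 0.333333·0.3=0.1000, 0.333333·0.5625=0.1875. Summing gives P(gold) = 0.44436.
P(Bag 2 | gold) = 0.1000 / 0.44436 = 0.2250.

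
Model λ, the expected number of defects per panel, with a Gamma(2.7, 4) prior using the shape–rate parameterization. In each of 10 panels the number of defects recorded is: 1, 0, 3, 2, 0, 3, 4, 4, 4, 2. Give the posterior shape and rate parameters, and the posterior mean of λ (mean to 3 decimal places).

The Poisson likelihood adds the total count to the shape and the number of exposure periods to the rate. Here ∑xᵢ = 23 and n = 10, so shape 2.7→25.7 and rate 4→14.
E[λ | data] = 25.7/14 = 1.836.

Posterior: Gamma(shape=25.7, rate=14); mean ≈ 1.836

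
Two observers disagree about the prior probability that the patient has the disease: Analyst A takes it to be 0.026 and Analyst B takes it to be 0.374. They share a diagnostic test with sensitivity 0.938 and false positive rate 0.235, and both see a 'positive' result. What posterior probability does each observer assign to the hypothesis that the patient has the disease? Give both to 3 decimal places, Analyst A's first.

P('+'|H) = 0.938, P('+'|¬H) = 0.235.
Analyst A: numerator 0.938·0.026 = 0.024388; evidence = 0.024388+0.235·0.974 = 0.25328; posterior = 0.096.
Analyst B: numerator 0.938·0.374 = 0.35081; evidence = 0.35081+0.235·0.626 = 0.49792; posterior = 0.705.

Analyst A: 0.096; Analyst B: 0.705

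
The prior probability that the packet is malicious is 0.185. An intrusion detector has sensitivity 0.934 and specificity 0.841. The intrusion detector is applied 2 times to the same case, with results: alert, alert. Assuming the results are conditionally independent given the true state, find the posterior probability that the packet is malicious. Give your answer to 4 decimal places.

Let H be the event that the packet is malicious; start with P(H) = 0.185. P('alert'|H) = 0.934, P('alert'|¬H) = 0.159.
Update on result 1 ('alert'): P(H) ← 0.934·0.1850 / (0.934·0.1850 + 0.159·0.8150) = 0.17279/0.30238 = 0.5714.
Update on result 2 ('alert'): P(H) ← 0.934·0.5714 / (0.934·0.5714 + 0.159·0.4286) = 0.53373/0.60187 = 0.8868.

Posterior P(H) ≈ 0.8868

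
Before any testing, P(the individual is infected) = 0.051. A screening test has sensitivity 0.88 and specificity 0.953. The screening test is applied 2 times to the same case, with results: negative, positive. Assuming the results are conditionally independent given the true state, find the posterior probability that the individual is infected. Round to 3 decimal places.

Posterior P(H) ≈ 0.112

Let H be the event that the individual is infected; start with P(H) = 0.051. P('positive'|H) = 0.88, P('positive'|¬H) = 0.047.
Update on result 1 ('negative'): P(H) ← 0.12·0.0510 / (0.12·0.0510 + 0.953·0.9490) = 0.0061200/0.91052 = 0.0067.
Update on result 2 ('positive'): P(H) ← 0.88·0.0067 / (0.88·0.0067 + 0.047·0.9933) = 0.0059149/0.052599 = 0.1125.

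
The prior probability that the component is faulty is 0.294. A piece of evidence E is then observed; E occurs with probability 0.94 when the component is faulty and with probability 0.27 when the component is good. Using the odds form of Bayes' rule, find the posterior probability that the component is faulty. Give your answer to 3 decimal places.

Prior odds = 0.294/(1−0.294) = 0.41643. In log-odds, ln(0.41643) = -0.87604.
Add log likelihood ratio: ln(3.4815) = 1.2475.
Posterior log-odds = 0.37142, so posterior odds = exp(0.37142) = 1.4498. Converting, P(H|E) = 1.4498/2.4498 = 0.592.

Posterior probability ≈ 0.592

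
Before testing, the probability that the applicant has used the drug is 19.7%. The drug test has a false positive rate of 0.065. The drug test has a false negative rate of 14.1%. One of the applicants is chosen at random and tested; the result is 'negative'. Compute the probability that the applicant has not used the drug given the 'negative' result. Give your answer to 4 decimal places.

Write H for 'the applicant has used the drug'. Prior odds H:¬H = 0.197/0.803 = 0.24533. For the 'negative' outcome, the likelihood ratio is 0.141/0.935 = 0.15080.
Posterior odds = 0.24533 × 0.15080 = 0.036996, so P(H|E) = 0.036996/(1+0.036996) = 0.0357. Then P(¬H|E) = 1 − 0.0357 = 0.9643.

P(¬H | E) ≈ 0.9643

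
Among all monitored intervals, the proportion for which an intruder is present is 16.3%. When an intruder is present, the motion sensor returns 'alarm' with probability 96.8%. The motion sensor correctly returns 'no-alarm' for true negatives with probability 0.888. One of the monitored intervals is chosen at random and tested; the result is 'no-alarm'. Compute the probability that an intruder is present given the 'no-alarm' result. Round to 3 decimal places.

Let H be the event that an intruder is present. P(H) = 0.163, so P(¬H) = 0.837. With E the 'no-alarm' result, P(E|H) = 0.032 and P(E|¬H) = 0.888.
P(E) = 0.032·0.163 + 0.888·0.837 = 0.0052160 + 0.74326 = 0.74847.
By Bayes' theorem, P(H|E) = 0.0052160 / 0.74847 = 0.007.

P(H | E) ≈ 0.007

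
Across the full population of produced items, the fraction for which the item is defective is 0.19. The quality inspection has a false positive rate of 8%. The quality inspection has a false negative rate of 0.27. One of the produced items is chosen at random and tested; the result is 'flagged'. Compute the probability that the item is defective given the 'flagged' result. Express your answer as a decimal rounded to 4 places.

P(H | E) ≈ 0.6816

Let H be the event that the item is defective. P(H) = 0.19, so P(¬H) = 0.81. With E the 'flagged' result, P(E|H) = 0.73 and P(E|¬H) = 0.08.
P(E) = 0.73·0.19 + 0.08·0.81 = 0.13870 + 0.064800 = 0.20350.
By Bayes' theorem, P(H|E) = 0.13870 / 0.20350 = 0.6816.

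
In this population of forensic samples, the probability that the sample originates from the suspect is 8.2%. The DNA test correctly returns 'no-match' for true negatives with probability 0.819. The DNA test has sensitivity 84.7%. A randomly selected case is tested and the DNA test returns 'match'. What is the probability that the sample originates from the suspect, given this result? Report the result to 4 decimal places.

Let H be the event that the sample originates from the suspect. P(H) = 0.082, so P(¬H) = 0.918. With E the 'match' result, P(E|H) = 0.847 and P(E|¬H) = 0.181.
P(E) = 0.847·0.082 + 0.181·0.918 = 0.069454 + 0.16616 = 0.23561.
By Bayes' theorem, P(H|E) = 0.069454 / 0.23561 = 0.2948.

P(H | E) ≈ 0.2948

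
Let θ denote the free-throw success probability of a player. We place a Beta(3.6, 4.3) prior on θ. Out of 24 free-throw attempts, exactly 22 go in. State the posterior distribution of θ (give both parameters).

Posterior: Beta(25.6, 6.3)

Observing 22 successes and 2 failures updates Beta(3.6, 4.3) by adding the success and failure counts to the two shape parameters: α = 3.6+22 = 25.6, β = 4.3+2 = 6.3.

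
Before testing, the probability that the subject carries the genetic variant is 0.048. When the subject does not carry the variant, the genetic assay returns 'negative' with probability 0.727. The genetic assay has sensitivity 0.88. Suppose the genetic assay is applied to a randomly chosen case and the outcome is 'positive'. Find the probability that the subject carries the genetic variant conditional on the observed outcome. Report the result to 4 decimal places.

Let H be the event that the subject carries the genetic variant. P(H) = 0.048, so P(¬H) = 0.952. With E the 'positive' result, P(E|H) = 0.88 and P(E|¬H) = 0.273.
P(E) = 0.88·0.048 + 0.273·0.952 = 0.042240 + 0.25990 = 0.30214.
By Bayes' theorem, P(H|E) = 0.042240 / 0.30214 = 0.1398.

P(H | E) ≈ 0.1398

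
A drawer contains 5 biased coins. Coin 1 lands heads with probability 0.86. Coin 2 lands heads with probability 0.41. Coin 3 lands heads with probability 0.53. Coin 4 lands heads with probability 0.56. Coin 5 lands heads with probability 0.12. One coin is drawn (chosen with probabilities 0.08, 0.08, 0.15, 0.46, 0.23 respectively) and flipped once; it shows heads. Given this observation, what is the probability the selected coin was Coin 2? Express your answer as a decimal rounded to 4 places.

Tabulate prior·likelihood by source: [1] prior 0.08, lik 0.86, product 0.06880; [2] prior 0.08, lik 0.41, product 0.03280; [3] prior 0.15, lik 0.53, product 0.07950; [4] prior 0.46, lik 0.56, product 0.2576; [5] prior 0.23, lik 0.12, product 0.02760.
Normalizing constant = 0.46630; the posterior for Coin 2 is its product over the sum, 0.03280/0.46630 = 0.0703.

Posterior probability ≈ 0.0703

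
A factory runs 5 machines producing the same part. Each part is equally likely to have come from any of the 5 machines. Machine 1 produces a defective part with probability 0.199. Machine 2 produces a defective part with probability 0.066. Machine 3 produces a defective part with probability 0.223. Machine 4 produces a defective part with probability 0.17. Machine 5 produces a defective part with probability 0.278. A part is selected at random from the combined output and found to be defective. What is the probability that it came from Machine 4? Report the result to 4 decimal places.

Posterior probability ≈ 0.1816

P(defective|M1) = 0.199; P(defective|M2) = 0.066; P(defective|M3) = 0.223; P(defective|M4) = 0.17; P(defective|M5) = 0.278.
Prior × likelihood for each source: 0.2·0.199=0.03980, 0.2·0.066=0.01320, 0.2·0.223=0.04460, 0.2·0.17=0.03400, 0.2·0.278=0.05560. Summing gives P(defective) = 0.18720.
P(Machine 4 | defective) = 0.03400 / 0.18720 = 0.1816.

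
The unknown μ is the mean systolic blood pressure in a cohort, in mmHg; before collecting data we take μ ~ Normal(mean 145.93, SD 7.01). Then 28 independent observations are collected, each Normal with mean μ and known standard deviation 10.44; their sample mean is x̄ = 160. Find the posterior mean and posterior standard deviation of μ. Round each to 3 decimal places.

Prior precision 1/τ₀² = 1/7.01² = 0.0203500; data precision n/σ² = 28/10.44² = 0.256896.
Posterior precision = 0.0203500 + 0.256896 = 0.277246, giving posterior SD = 1/√0.277246 = 1.899.
Posterior mean = (0.0203500·145.93 + 0.256896·160) / 0.277246 = 158.967.

Posterior mean ≈ 158.967; posterior SD ≈ 1.899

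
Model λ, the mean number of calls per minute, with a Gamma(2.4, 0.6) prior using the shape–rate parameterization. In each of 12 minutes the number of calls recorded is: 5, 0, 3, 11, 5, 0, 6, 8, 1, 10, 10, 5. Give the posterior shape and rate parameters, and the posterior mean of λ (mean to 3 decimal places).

Posterior: Gamma(shape=66.4, rate=12.6); mean ≈ 5.270

The Poisson likelihood adds the total count to the shape and the number of exposure periods to the rate. Here ∑xᵢ = 64 and n = 12, so shape 2.4→66.4 and rate 0.6→12.6.
E[λ | data] = 66.4/12.6 = 5.270.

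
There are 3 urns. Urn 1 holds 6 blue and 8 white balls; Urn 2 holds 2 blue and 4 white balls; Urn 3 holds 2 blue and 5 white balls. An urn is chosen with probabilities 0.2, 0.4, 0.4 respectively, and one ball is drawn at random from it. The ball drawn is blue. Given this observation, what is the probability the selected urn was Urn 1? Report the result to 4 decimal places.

Posterior probability ≈ 0.2571

P(blue|Urn 1) = 0.4286; P(blue|Urn 2) = 0.3333; P(blue|Urn 3) = 0.2857.
Prior × likelihood for each source: 0.2·0.4286=0.08571, 0.4·0.3333=0.1333, 0.4·0.2857=0.1143. Summing gives P(blue) = 0.33333.
P(Urn 1 | blue) = 0.08571 / 0.33333 = 0.2571.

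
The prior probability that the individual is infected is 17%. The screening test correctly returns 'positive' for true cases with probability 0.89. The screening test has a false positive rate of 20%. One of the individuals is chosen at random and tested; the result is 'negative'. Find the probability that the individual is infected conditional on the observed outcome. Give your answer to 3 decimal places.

P(H | E) ≈ 0.027

Let H be the event that the individual is infected. P(H) = 0.17, so P(¬H) = 0.83. With E the 'negative' result, P(E|H) = 0.11 and P(E|¬H) = 0.8.
P(E) = 0.11·0.17 + 0.8·0.83 = 0.018700 + 0.66400 = 0.68270.
By Bayes' theorem, P(H|E) = 0.018700 / 0.68270 = 0.027.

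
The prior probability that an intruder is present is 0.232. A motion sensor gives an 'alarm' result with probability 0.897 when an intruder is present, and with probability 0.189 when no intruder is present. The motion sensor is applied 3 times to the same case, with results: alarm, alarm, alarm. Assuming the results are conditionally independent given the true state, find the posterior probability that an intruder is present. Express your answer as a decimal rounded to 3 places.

With H the event that an intruder is present, the joint likelihood of the observed sequence is P(data|H) = 0.897·0.897·0.897 = 0.72173 and P(data|¬H) = 0.189·0.189·0.189 = 0.0067513.
Bayes: P(H|data) = 0.232·0.72173 / (0.232·0.72173 + 0.768·0.0067513) = 0.16744/0.17263 = 0.9700.

Posterior P(H) ≈ 0.970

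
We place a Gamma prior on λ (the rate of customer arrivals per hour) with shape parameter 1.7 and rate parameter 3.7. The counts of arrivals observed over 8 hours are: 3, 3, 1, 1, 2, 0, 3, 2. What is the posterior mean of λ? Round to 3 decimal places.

The Poisson likelihood adds the total count to the shape and the number of exposure periods to the rate. Here ∑xᵢ = 15 and n = 8, so shape 1.7→16.7 and rate 3.7→11.7.
Posterior mean = shape/rate = 16.7/11.7 = 1.427.

Posterior mean ≈ 1.427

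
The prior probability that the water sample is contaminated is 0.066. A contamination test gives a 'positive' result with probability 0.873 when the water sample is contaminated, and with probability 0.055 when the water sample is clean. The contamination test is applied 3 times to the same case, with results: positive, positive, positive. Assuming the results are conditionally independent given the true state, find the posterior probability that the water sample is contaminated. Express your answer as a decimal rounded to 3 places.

Posterior P(H) ≈ 0.996

With H the event that the water sample is contaminated, the joint likelihood of the observed sequence is P(data|H) = 0.873·0.873·0.873 = 0.66534 and P(data|¬H) = 0.055·0.055·0.055 = 0.00016637.
Bayes: P(H|data) = 0.066·0.66534 / (0.066·0.66534 + 0.934·0.00016637) = 0.043912/0.044068 = 0.9965.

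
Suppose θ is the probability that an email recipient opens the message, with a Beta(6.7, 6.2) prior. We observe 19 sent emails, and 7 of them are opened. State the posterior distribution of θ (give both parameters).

The binomial likelihood is conjugate to the Beta prior: with 7 successes and 12 failures, the posterior is Beta(6.7+7, 6.2+12) = Beta(13.7, 18.2).

Posterior: Beta(13.7, 18.2)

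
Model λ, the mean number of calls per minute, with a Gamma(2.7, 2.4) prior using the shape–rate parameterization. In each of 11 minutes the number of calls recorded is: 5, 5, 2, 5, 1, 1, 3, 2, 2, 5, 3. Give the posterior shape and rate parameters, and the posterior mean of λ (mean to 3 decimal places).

Posterior: Gamma(shape=36.7, rate=13.4); mean ≈ 2.739

The Poisson likelihood adds the total count to the shape and the number of exposure periods to the rate. Here ∑xᵢ = 34 and n = 11, so shape 2.7→36.7 and rate 2.4→13.4.
E[λ | data] = 36.7/13.4 = 2.739.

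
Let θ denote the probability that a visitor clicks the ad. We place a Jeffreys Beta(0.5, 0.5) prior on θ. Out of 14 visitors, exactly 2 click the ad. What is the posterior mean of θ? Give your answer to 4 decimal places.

The binomial likelihood is conjugate to the Beta prior: with 2 successes and 12 failures, the posterior is Beta(0.5+2, 0.5+12) = Beta(2.5, 12.5).
Posterior mean = α/(α+β) = 2.5/15 = 0.1667.

Posterior mean ≈ 0.1667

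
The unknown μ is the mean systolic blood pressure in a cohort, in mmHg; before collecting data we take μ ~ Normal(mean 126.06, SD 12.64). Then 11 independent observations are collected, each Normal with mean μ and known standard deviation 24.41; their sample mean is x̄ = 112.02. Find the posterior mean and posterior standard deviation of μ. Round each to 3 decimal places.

Posterior mean ≈ 115.575; posterior SD ≈ 6.360

With known σ, the Normal prior is conjugate. Weight on the data is w = (n/σ²)/(n/σ² + 1/τ₀²) = 0.0184611/(0.0184611+0.00625901) = 0.74680.
Posterior mean = w·x̄ + (1−w)·μ₀ = 0.74680·112.02 + 0.25320·126.06 = 115.575. Posterior variance = 1/(0.0184611+0.00625901) = 40.4529, so SD = 6.360.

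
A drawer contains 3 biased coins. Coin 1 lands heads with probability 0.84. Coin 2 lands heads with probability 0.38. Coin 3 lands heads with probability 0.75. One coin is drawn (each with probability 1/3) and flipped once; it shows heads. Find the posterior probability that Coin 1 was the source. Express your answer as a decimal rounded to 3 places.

Posterior probability ≈ 0.426

Tabulate prior·likelihood by source: [1] prior 0.333333, lik 0.84, product 0.2800; [2] prior 0.333333, lik 0.38, product 0.1267; [3] prior 0.333333, lik 0.75, product 0.2500.
Normalizing constant = 0.65667; the posterior for Coin 1 is its product over the sum, 0.2800/0.65667 = 0.426.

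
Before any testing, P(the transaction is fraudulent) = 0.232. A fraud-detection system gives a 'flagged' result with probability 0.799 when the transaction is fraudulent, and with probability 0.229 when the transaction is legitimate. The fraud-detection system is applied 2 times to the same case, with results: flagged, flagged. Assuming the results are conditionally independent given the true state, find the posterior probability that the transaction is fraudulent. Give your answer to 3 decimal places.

Let H be the event that the transaction is fraudulent; start with P(H) = 0.232. P('flagged'|H) = 0.799, P('flagged'|¬H) = 0.229.
Update on result 1 ('flagged'): P(H) ← 0.799·0.2320 / (0.799·0.2320 + 0.229·0.7680) = 0.18537/0.36124 = 0.5131.
Update on result 2 ('flagged'): P(H) ← 0.799·0.5131 / (0.799·0.5131 + 0.229·0.4869) = 0.41000/0.52149 = 0.7862.

Posterior P(H) ≈ 0.786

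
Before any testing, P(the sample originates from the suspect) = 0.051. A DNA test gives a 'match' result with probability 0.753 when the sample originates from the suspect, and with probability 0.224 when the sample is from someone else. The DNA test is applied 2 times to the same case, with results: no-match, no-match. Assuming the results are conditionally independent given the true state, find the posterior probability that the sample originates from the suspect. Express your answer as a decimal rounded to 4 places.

Posterior P(H) ≈ 0.0054

With H the event that the sample originates from the suspect, the joint likelihood of the observed sequence is P(data|H) = 0.247·0.247 = 0.061009 and P(data|¬H) = 0.776·0.776 = 0.60218.
Bayes: P(H|data) = 0.051·0.061009 / (0.051·0.061009 + 0.949·0.60218) = 0.0031115/0.57458 = 0.0054.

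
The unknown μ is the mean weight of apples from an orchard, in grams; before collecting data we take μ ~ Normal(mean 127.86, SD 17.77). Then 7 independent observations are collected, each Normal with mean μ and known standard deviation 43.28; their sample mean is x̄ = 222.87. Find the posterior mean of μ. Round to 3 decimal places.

Posterior mean ≈ 179.288

With known σ, the Normal prior is conjugate. Weight on the data is w = (n/σ²)/(n/σ² + 1/τ₀²) = 0.00373700/(0.00373700+0.00316683) = 0.54129.
Posterior mean = w·x̄ + (1−w)·μ₀ = 0.54129·222.87 + 0.45871·127.86 = 179.288.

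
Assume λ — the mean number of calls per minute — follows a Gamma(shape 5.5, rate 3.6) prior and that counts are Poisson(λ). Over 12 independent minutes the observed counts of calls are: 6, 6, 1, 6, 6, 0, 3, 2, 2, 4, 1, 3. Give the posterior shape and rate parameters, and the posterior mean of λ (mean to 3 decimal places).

Posterior: Gamma(shape=45.5, rate=15.6); mean ≈ 2.917

Total count ∑xᵢ = 40 over n = 12 minutes.
Gamma is conjugate to the Poisson likelihood: posterior is Gamma(shape = 5.5+40 = 45.5, rate = 3.6+12 = 15.6).
Posterior mean = shape/rate = 45.5/15.6 = 2.917.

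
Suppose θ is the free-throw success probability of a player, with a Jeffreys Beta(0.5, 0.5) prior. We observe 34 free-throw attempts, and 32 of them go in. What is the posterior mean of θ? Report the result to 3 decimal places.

Posterior mean ≈ 0.929

The binomial likelihood is conjugate to the Beta prior: with 32 successes and 2 failures, the posterior is Beta(0.5+32, 0.5+2) = Beta(32.5, 2.5).
E[θ | data] = 32.5/(32.5+2.5) = 0.929.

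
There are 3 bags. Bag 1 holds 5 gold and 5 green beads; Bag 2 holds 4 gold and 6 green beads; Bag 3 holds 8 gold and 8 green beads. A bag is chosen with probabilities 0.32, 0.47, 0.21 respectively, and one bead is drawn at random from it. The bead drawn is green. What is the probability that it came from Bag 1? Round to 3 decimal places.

Tabulate prior·likelihood by source: [1] prior 0.32, lik 0.5, product 0.1600; [2] prior 0.47, lik 0.6, product 0.2820; [3] prior 0.21, lik 0.5, product 0.1050.
Normalizing constant = 0.54700; the posterior for Bag 1 is its product over the sum, 0.1600/0.54700 = 0.293.

Posterior probability ≈ 0.293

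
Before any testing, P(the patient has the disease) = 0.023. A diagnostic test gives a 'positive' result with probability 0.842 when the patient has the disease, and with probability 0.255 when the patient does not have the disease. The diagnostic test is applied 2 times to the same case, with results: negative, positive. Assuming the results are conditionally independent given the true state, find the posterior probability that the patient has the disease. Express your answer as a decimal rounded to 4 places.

With H the event that the patient has the disease, the joint likelihood of the observed sequence is P(data|H) = 0.158·0.842 = 0.13304 and P(data|¬H) = 0.745·0.255 = 0.18998.
Bayes: P(H|data) = 0.023·0.13304 / (0.023·0.13304 + 0.977·0.18998) = 0.0030598/0.18867 = 0.0162.

Posterior P(H) ≈ 0.0162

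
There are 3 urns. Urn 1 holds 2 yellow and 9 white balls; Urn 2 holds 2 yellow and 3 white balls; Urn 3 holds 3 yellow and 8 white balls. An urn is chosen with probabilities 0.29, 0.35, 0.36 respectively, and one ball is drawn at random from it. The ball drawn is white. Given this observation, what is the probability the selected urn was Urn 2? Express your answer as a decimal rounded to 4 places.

Posterior probability ≈ 0.2962

P(white|Urn 1) = 0.8182; P(white|Urn 2) = 0.6; P(white|Urn 3) = 0.7273.
Prior × likelihood for each source: 0.29·0.8182=0.2373, 0.35·0.6=0.2100, 0.36·0.7273=0.2618. Summing gives P(white) = 0.70909.
P(Urn 2 | white) = 0.2100 / 0.70909 = 0.2962.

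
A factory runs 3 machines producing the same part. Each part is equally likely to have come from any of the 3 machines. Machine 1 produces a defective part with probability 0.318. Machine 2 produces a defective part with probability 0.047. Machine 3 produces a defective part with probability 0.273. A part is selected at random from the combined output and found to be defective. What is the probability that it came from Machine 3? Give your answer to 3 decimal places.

Posterior probability ≈ 0.428

P(defective|M1) = 0.318; P(defective|M2) = 0.047; P(defective|M3) = 0.273.
Prior × likelihood for each source: 0.333333·0.318=0.1060, 0.333333·0.047=0.01567, 0.333333·0.273=0.09100. Summing gives P(defective) = 0.21267.
P(Machine 3 | defective) = 0.09100 / 0.21267 = 0.428.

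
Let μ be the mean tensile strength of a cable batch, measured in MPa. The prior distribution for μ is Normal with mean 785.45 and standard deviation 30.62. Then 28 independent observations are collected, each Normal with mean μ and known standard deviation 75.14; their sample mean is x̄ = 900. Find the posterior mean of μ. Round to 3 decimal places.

Posterior mean ≈ 879.725

With known σ, the Normal prior is conjugate. Weight on the data is w = (n/σ²)/(n/σ² + 1/τ₀²) = 0.00495925/(0.00495925+0.00106657) = 0.82300.
Posterior mean = w·x̄ + (1−w)·μ₀ = 0.82300·900 + 0.17700·785.45 = 879.725.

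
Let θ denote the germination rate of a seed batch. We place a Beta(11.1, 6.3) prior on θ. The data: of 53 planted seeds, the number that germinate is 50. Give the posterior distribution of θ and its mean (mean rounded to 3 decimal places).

Posterior: Beta(61.1, 9.3); mean ≈ 0.868

The binomial likelihood is conjugate to the Beta prior: with 50 successes and 3 failures, the posterior is Beta(11.1+50, 6.3+3) = Beta(61.1, 9.3).
E[θ | data] = 61.1/(61.1+9.3) = 0.868.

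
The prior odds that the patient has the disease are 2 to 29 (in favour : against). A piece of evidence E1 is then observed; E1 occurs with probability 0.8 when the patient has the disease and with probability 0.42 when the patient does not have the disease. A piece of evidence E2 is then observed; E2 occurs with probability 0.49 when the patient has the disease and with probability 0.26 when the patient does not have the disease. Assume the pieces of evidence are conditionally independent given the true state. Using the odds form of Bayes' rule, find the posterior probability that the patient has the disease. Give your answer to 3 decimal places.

Prior odds = 2/29 = 0.068966. In log-odds, ln(0.068966) = -2.6741.
Add log likelihood ratios: ln(1.9048) + ln(1.8846) = 1.2781.
Posterior log-odds = -1.3961, so posterior odds = exp(-1.3961) = 0.24757. Converting, P(H|E) = 0.24757/1.2476 = 0.198.

Posterior probability ≈ 0.198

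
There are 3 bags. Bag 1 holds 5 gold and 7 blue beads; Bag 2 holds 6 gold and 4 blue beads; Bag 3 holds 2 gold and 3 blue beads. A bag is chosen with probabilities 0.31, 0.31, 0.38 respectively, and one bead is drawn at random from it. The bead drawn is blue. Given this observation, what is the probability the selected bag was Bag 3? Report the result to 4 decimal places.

Posterior probability ≈ 0.4279

Tabulate prior·likelihood by source: [1] prior 0.31, lik 0.5833, product 0.1808; [2] prior 0.31, lik 0.4, product 0.1240; [3] prior 0.38, lik 0.6, product 0.2280.
Normalizing constant = 0.53283; the posterior for Bag 3 is its product over the sum, 0.2280/0.53283 = 0.4279.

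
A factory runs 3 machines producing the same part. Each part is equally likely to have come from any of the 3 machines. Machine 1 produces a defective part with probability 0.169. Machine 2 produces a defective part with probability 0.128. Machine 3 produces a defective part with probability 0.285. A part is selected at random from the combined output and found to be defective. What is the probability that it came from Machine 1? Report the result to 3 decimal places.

Posterior probability ≈ 0.290

P(defective|M1) = 0.169; P(defective|M2) = 0.128; P(defective|M3) = 0.285.
Prior × likelihood for each source: 0.333333·0.169=0.05633, 0.333333·0.128=0.04267, 0.333333·0.285=0.09500. Summing gives P(defective) = 0.19400.
P(Machine 1 | defective) = 0.05633 / 0.19400 = 0.290.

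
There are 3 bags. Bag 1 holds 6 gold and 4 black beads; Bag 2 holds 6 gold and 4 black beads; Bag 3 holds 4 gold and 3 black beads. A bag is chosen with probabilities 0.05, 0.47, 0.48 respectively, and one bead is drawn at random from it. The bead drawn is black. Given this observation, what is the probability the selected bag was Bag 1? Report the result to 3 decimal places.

Tabulate prior·likelihood by source: [1] prior 0.05, lik 0.4, product 0.02000; [2] prior 0.47, lik 0.4, product 0.1880; [3] prior 0.48, lik 0.4286, product 0.2057.
Normalizing constant = 0.41371; the posterior for Bag 1 is its product over the sum, 0.02000/0.41371 = 0.048.

Posterior probability ≈ 0.048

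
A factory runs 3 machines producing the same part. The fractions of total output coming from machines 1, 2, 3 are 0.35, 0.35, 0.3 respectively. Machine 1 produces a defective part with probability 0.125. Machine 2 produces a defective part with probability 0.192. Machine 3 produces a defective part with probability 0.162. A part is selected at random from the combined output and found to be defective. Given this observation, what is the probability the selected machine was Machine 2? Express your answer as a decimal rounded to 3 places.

Tabulate prior·likelihood by source: [1] prior 0.35, lik 0.125, product 0.04375; [2] prior 0.35, lik 0.192, product 0.06720; [3] prior 0.3, lik 0.162, product 0.04860.
Normalizing constant = 0.15955; the posterior for Machine 2 is its product over the sum, 0.06720/0.15955 = 0.421.

Posterior probability ≈ 0.421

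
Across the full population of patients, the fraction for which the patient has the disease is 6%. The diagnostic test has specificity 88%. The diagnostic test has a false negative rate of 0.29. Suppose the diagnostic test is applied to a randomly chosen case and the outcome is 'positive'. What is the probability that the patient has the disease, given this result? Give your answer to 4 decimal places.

Let H be the event that the patient has the disease. P(H) = 0.06, so P(¬H) = 0.94. With E the 'positive' result, P(E|H) = 0.71 and P(E|¬H) = 0.12.
P(E) = 0.71·0.06 + 0.12·0.94 = 0.042600 + 0.11280 = 0.15540.
By Bayes' theorem, P(H|E) = 0.042600 / 0.15540 = 0.2741.

P(H | E) ≈ 0.2741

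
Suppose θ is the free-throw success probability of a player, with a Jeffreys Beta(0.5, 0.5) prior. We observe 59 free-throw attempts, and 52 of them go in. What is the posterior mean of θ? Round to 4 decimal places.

Posterior mean ≈ 0.8750

Observing 52 successes and 7 failures updates Beta(0.5, 0.5) by adding the success and failure counts to the two shape parameters: α = 0.5+52 = 52.5, β = 0.5+7 = 7.5.
E[θ | data] = 52.5/(52.5+7.5) = 0.8750.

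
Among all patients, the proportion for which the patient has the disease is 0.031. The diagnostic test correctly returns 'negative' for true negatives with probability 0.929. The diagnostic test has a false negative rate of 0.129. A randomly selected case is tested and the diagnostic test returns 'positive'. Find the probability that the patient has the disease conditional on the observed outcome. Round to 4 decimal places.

P(H | E) ≈ 0.2818

Write H for 'the patient has the disease'. Prior odds H:¬H = 0.031/0.969 = 0.031992. For the 'positive' outcome, the likelihood ratio is 0.871/0.071 = 12.268.
Posterior odds = 0.031992 × 12.268 = 0.39246, so P(H|E) = 0.39246/(1+0.39246) = 0.2818.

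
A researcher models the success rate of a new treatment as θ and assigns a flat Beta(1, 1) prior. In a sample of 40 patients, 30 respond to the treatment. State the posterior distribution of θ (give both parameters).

Observing 30 successes and 10 failures updates Beta(1, 1) by adding the success and failure counts to the two shape parameters: α = 1+30 = 31, β = 1+10 = 11.

Posterior: Beta(31, 11)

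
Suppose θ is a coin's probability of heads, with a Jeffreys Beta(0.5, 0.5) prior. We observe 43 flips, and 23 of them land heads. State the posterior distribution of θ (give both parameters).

The binomial likelihood is conjugate to the Beta prior: with 23 successes and 20 failures, the posterior is Beta(0.5+23, 0.5+20) = Beta(23.5, 20.5).

Posterior: Beta(23.5, 20.5)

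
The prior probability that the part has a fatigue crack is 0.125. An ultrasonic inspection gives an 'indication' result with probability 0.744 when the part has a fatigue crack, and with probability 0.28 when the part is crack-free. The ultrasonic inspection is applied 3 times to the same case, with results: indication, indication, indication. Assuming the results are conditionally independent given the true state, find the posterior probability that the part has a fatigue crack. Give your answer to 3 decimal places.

Posterior P(H) ≈ 0.728

With H the event that the part has a fatigue crack, the joint likelihood of the observed sequence is P(data|H) = 0.744·0.744·0.744 = 0.41183 and P(data|¬H) = 0.28·0.28·0.28 = 0.021952.
Bayes: P(H|data) = 0.125·0.41183 / (0.125·0.41183 + 0.875·0.021952) = 0.051479/0.070687 = 0.7283.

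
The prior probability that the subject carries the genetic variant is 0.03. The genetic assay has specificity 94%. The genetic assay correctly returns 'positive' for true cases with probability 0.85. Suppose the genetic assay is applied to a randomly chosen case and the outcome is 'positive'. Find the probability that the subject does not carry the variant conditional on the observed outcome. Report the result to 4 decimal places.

P(¬H | E) ≈ 0.6953

Write H for 'the subject carries the genetic variant'. Prior odds H:¬H = 0.03/0.97 = 0.030928. For the 'positive' outcome, the likelihood ratio is 0.85/0.06 = 14.167.
Posterior odds = 0.030928 × 14.167 = 0.43814, so P(H|E) = 0.43814/(1+0.43814) = 0.3047. Then P(¬H|E) = 1 − 0.3047 = 0.6953.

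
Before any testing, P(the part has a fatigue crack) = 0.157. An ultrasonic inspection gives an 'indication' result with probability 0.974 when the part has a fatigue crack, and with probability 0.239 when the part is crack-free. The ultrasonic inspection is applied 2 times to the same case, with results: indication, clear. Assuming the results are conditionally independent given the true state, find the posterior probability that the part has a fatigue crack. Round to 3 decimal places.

With H the event that the part has a fatigue crack, the joint likelihood of the observed sequence is P(data|H) = 0.974·0.026 = 0.025324 and P(data|¬H) = 0.239·0.761 = 0.18188.
Bayes: P(H|data) = 0.157·0.025324 / (0.157·0.025324 + 0.843·0.18188) = 0.0039759/0.15730 = 0.0253.

Posterior P(H) ≈ 0.025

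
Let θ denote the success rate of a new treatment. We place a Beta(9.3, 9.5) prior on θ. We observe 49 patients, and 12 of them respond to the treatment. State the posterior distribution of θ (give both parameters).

Observing 12 successes and 37 failures updates Beta(9.3, 9.5) by adding the success and failure counts to the two shape parameters: α = 9.3+12 = 21.3, β = 9.5+37 = 46.5.

Posterior: Beta(21.3, 46.5)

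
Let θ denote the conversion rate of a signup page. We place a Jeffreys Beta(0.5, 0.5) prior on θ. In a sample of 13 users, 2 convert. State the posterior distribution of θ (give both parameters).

The binomial likelihood is conjugate to the Beta prior: with 2 successes and 11 failures, the posterior is Beta(0.5+2, 0.5+11) = Beta(2.5, 11.5).

Posterior: Beta(2.5, 11.5)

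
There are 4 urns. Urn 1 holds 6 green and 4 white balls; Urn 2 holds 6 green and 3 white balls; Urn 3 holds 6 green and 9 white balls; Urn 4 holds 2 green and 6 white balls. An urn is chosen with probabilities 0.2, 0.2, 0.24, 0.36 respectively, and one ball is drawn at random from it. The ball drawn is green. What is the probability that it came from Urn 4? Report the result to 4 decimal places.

P(green|Urn 1) = 0.6; P(green|Urn 2) = 0.6667; P(green|Urn 3) = 0.4; P(green|Urn 4) = 0.25.
Prior × likelihood for each source: 0.2·0.6=0.1200, 0.2·0.6667=0.1333, 0.24·0.4=0.09600, 0.36·0.25=0.09000. Summing gives P(green) = 0.43933.
P(Urn 4 | green) = 0.09000 / 0.43933 = 0.2049.

Posterior probability ≈ 0.2049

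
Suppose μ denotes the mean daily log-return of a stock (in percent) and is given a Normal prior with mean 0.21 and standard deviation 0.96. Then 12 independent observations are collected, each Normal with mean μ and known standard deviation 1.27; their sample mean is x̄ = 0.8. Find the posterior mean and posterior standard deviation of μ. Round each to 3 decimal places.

Posterior mean ≈ 0.725; posterior SD ≈ 0.342

With known σ, the Normal prior is conjugate. Weight on the data is w = (n/σ²)/(n/σ² + 1/τ₀²) = 7.44001/(7.44001+1.08507) = 0.87272.
Posterior mean = w·x̄ + (1−w)·μ₀ = 0.87272·0.8 + 0.12728·0.21 = 0.725. Posterior variance = 1/(7.44001+1.08507) = 0.117301, so SD = 0.342.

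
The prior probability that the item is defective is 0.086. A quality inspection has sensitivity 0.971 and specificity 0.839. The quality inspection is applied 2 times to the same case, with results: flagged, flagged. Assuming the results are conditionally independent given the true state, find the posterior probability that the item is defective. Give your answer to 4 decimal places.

With H the event that the item is defective, the joint likelihood of the observed sequence is P(data|H) = 0.971·0.971 = 0.94284 and P(data|¬H) = 0.161·0.161 = 0.025921.
Bayes: P(H|data) = 0.086·0.94284 / (0.086·0.94284 + 0.914·0.025921) = 0.081084/0.10478 = 0.7739.

Posterior P(H) ≈ 0.7739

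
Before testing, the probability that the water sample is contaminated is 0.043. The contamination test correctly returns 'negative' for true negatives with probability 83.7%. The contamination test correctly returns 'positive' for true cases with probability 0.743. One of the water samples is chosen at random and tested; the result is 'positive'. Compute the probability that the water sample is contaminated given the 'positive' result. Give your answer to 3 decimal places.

P(H | E) ≈ 0.170

Let H be the event that the water sample is contaminated. P(H) = 0.043, so P(¬H) = 0.957. With E the 'positive' result, P(E|H) = 0.743 and P(E|¬H) = 0.163.
P(E) = 0.743·0.043 + 0.163·0.957 = 0.031949 + 0.15599 = 0.18794.
By Bayes' theorem, P(H|E) = 0.031949 / 0.18794 = 0.170.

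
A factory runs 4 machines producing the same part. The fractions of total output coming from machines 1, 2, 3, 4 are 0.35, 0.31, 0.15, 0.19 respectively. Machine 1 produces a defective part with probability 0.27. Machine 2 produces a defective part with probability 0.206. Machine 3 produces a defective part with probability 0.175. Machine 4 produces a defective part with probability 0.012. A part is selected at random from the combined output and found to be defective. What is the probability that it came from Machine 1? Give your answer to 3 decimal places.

Posterior probability ≈ 0.506

P(defective|M1) = 0.27; P(defective|M2) = 0.206; P(defective|M3) = 0.175; P(defective|M4) = 0.012.
Prior × likelihood for each source: 0.35·0.27=0.09450, 0.31·0.206=0.06386, 0.15·0.175=0.02625, 0.19·0.012=0.002280. Summing gives P(defective) = 0.18689.
P(Machine 1 | defective) = 0.09450 / 0.18689 = 0.506.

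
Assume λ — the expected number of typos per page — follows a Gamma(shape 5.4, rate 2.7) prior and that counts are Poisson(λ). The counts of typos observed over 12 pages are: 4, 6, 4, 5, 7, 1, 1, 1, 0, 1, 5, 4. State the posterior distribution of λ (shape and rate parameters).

Posterior: Gamma(shape=44.4, rate=14.7)

The Poisson likelihood adds the total count to the shape and the number of exposure periods to the rate. Here ∑xᵢ = 39 and n = 12, so shape 5.4→44.4 and rate 2.7→14.7.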